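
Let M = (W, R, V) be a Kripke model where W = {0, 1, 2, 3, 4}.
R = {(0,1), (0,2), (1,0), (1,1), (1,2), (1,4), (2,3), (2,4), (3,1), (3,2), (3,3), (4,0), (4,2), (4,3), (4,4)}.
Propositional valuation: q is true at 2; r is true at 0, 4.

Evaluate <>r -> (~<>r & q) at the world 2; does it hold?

No

Recall that <>ψ holds at a world iff ψ holds at some accessible world.
At 2: <>r is true, ~<>r & q is false, so <>r -> (~<>r & q) is false.
  At 2: <>r requires r at some successor in {3, 4}.
    r holds at 4, so <>r is true at 2.
  At 2: ~<>r is false, q is true, so ~<>r & q is false.
    At 2: <>r is true, so ~<>r is false.
      At 2: <>r requires r at some successor in {3, 4}.
        r holds at 4, so <>r is true at 2.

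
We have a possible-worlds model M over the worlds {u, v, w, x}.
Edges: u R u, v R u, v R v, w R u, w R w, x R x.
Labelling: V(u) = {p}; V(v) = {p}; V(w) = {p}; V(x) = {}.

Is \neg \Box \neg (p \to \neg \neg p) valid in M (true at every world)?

Let φ = \neg \Box \neg (p \to \neg \neg p). Evaluate φ at each world:
  u (successors {u}): φ is true.
  v (successors {u, v}): φ is true.
  w (successors {u, w}): φ is true.
  x (successors {x}): φ is true.
For instance, at x:
  At x: \Box \neg (p \to \neg \neg p) is false, so \neg \Box \neg (p \to \neg \neg p) is true.
    At x: \Box \neg (p \to \neg \neg p) requires \neg (p \to \neg \neg p) at every successor {x}.
      \neg (p \to \neg \neg p) fails at x, so \Box \neg (p \to \neg \neg p) is false at x.

Yes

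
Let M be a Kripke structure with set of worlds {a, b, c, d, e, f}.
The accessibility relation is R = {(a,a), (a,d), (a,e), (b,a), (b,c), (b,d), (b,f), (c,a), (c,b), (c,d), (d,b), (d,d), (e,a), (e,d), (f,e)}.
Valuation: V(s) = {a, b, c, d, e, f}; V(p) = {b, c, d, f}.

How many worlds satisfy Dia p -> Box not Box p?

Let φ = Dia p -> Box not Box p. Evaluate φ at each world:
  a (successors {a, d, e}): φ is false.
  b (successors {a, c, d, f}): φ is false.
  c (successors {a, b, d}): φ is false.
  d (successors {b, d}): φ is false.
  e (successors {a, d}): φ is false.
  f (successors {e}): φ is true.
For instance, at e:
  At e: Dia p is true, Box not Box p is false, so Dia p -> Box not Box p is false.
    At e: Dia p requires p at some successor in {a, d}.
      p holds at d, so Dia p is true at e.
    At e: Box not Box p requires not Box p at every successor {a, d}.
      not Box p fails at d, so Box not Box p is false at e.
Satisfying worlds: {f}

1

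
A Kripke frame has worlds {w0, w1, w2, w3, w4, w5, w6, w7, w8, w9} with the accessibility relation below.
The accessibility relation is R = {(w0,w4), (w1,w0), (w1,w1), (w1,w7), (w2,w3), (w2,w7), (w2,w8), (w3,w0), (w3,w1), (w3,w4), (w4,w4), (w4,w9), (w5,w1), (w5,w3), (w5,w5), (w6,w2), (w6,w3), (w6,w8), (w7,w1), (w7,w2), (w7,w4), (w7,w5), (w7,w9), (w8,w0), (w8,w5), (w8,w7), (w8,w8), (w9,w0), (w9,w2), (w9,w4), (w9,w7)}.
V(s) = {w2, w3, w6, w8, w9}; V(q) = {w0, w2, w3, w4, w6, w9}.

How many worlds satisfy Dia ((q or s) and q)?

Let φ = Dia ((q or s) and q). Evaluate φ at each world:
  w0 (successors {w4}): φ is true.
  w1 (successors {w0, w1, w7}): φ is true.
  w2 (successors {w3, w7, w8}): φ is true.
  w3 (successors {w0, w1, w4}): φ is true.
  w4 (successors {w4, w9}): φ is true.
  w5 (successors {w1, w3, w5}): φ is true.
  w6 (successors {w2, w3, w8}): φ is true.
  w7 (successors {w1, w2, w4, w5, w9}): φ is true.
  w8 (successors {w0, w5, w7, w8}): φ is true.
  w9 (successors {w0, w2, w4, w7}): φ is true.
For instance, at w4:
  At w4: Dia ((q or s) and q) requires (q or s) and q at some successor in {w4, w9}.
    (q or s) and q holds at w4, so Dia ((q or s) and q) is true at w4.
Satisfying worlds: {w0, w1, w2, w3, w4, w5, w6, w7, w8, w9}

10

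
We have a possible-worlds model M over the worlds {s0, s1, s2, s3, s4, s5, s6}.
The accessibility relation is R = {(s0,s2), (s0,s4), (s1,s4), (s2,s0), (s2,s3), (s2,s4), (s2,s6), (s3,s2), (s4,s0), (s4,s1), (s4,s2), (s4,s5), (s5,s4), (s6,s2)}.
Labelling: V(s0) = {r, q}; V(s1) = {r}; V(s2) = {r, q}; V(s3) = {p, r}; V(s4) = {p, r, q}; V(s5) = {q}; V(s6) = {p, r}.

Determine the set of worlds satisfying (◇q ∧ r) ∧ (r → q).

s0, s2, s4

Let φ = (◇q ∧ r) ∧ (r → q). Evaluate φ at each world:
  s0 (successors {s2, s4}): φ is true.
  s1 (successors {s4}): φ is false.
  s2 (successors {s0, s3, s4, s6}): φ is true.
  s3 (successors {s2}): φ is false.
  s4 (successors {s0, s1, s2, s5}): φ is true.
  s5 (successors {s4}): φ is false.
  s6 (successors {s2}): φ is false.
For instance, at s0:
  At s0: ◇q ∧ r is true, r → q is true, so (◇q ∧ r) ∧ (r → q) is true.
    At s0: ◇q is true, r is true, so ◇q ∧ r is true.
      At s0: ◇q requires q at some successor in {s2, s4}.
        q holds at s2, so ◇q is true at s0.
Satisfying worlds: {s0, s2, s4}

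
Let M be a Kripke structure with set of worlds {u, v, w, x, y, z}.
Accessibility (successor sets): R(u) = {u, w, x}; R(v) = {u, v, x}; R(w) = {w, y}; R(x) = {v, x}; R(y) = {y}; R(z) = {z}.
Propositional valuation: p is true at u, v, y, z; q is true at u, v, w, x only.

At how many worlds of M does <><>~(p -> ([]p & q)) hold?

6

Let φ = <><>~(p -> ([]p & q)). Evaluate φ at each world:
  u (successors {u, w, x}): φ is true.
  v (successors {u, v, x}): φ is true.
  w (successors {w, y}): φ is true.
  x (successors {v, x}): φ is true.
  y (successors {y}): φ is true.
  z (successors {z}): φ is true.
For instance, at z:
  At z: <><>~(p -> ([]p & q)) requires <>~(p -> ([]p & q)) at some successor in {z}.
    <>~(p -> ([]p & q)) holds at z, so <><>~(p -> ([]p & q)) is true at z.
      At z: <>~(p -> ([]p & q)) requires ~(p -> ([]p & q)) at some successor in {z}.
        ~(p -> ([]p & q)) holds at z, so <>~(p -> ([]p & q)) is true at z.
Satisfying worlds: {u, v, w, x, y, z}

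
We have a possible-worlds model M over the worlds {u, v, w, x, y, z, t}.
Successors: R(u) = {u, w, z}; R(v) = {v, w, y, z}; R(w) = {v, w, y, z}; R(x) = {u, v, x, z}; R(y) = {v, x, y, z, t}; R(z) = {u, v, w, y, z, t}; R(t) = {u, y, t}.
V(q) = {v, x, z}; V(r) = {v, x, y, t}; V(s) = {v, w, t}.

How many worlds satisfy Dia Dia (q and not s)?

7

Let φ = Dia Dia (q and not s). Evaluate φ at each world:
  u (successors {u, w, z}): φ is true.
  v (successors {v, w, y, z}): φ is true.
  w (successors {v, w, y, z}): φ is true.
  x (successors {u, v, x, z}): φ is true.
  y (successors {v, x, y, z, t}): φ is true.
  z (successors {u, v, w, y, z, t}): φ is true.
  t (successors {u, y, t}): φ is true.
For instance, at v:
  At v: Dia Dia (q and not s) requires Dia (q and not s) at some successor in {v, w, y, z}.
    Dia (q and not s) holds at v, so Dia Dia (q and not s) is true at v.
      At v: Dia (q and not s) requires q and not s at some successor in {v, w, y, z}.
        q and not s holds at z, so Dia (q and not s) is true at v.
Satisfying worlds: {u, v, w, x, y, z, t}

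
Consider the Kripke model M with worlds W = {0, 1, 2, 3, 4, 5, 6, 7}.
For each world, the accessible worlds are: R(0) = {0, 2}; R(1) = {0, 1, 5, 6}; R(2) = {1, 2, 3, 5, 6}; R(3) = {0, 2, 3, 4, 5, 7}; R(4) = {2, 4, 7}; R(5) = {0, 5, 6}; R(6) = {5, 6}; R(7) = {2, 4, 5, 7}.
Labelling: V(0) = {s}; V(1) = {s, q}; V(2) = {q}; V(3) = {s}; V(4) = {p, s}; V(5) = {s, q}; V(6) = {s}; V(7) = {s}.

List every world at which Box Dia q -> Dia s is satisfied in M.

0, 1, 2, 3, 4, 5, 6, 7

Recall that Box ψ holds at a world iff ψ holds at every accessible world, and Dia ψ holds iff ψ holds at some accessible world.
Let φ = Box Dia q -> Dia s. Evaluate φ at each world:
  0 (successors {0, 2}): φ is true.
  1 (successors {0, 1, 5, 6}): φ is true.
  2 (successors {1, 2, 3, 5, 6}): φ is true.
  3 (successors {0, 2, 3, 4, 5, 7}): φ is true.
  4 (successors {2, 4, 7}): φ is true.
  5 (successors {0, 5, 6}): φ is true.
  6 (successors {5, 6}): φ is true.
  7 (successors {2, 4, 5, 7}): φ is true.
For instance, at 0:
  At 0: Box Dia q is true, Dia s is true, so Box Dia q -> Dia s is true.
    At 0: Box Dia q requires Dia q at every successor {0, 2}.
      At 0: Dia q is true.
      At 2: Dia q is true.
    So Box Dia q is true at 0.
    At 0: Dia s requires s at some successor in {0, 2}.
      s holds at 0, so Dia s is true at 0.
Satisfying worlds: {0, 1, 2, 3, 4, 5, 6, 7}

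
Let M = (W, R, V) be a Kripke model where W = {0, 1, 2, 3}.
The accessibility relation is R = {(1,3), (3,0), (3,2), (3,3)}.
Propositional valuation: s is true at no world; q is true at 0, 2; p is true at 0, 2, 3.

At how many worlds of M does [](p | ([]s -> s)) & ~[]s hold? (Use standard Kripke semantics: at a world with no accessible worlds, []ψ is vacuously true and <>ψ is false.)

Let φ = [](p | ([]s -> s)) & ~[]s. Evaluate φ at each world:
  0 (successors ∅): φ is false.
  1 (successors {3}): φ is true.
  2 (successors ∅): φ is false.
  3 (successors {0, 2, 3}): φ is true.
For instance, at 3:
  At 3: [](p | ([]s -> s)) is true, ~[]s is true, so [](p | ([]s -> s)) & ~[]s is true.
    At 3: [](p | ([]s -> s)) requires p | ([]s -> s) at every successor {0, 2, 3}.
      At 0: p | ([]s -> s) is true.
      At 2: p | ([]s -> s) is true.
      At 3: p | ([]s -> s) is true.
    So [](p | ([]s -> s)) is true at 3.
    At 3: []s is false, so ~[]s is true.
      At 3: []s requires s at every successor {0, 2, 3}.
        s fails at 0, so []s is false at 3.
Satisfying worlds: {1, 3}

2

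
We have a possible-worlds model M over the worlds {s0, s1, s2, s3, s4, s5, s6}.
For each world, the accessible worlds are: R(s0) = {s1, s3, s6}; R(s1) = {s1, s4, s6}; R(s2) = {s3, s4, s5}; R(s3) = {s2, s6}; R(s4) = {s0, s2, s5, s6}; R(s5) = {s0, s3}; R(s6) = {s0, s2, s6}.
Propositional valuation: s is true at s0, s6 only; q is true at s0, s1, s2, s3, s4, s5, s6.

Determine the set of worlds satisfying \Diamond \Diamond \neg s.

s0, s1, s2, s3, s4, s5, s6

Let φ = \Diamond \Diamond \neg s. Evaluate φ at each world:
  s0 (successors {s1, s3, s6}): φ is true.
  s1 (successors {s1, s4, s6}): φ is true.
  s2 (successors {s3, s4, s5}): φ is true.
  s3 (successors {s2, s6}): φ is true.
  s4 (successors {s0, s2, s5, s6}): φ is true.
  s5 (successors {s0, s3}): φ is true.
  s6 (successors {s0, s2, s6}): φ is true.
For instance, at s1:
  At s1: \Diamond \Diamond \neg s requires \Diamond \neg s at some successor in {s1, s4, s6}.
    \Diamond \neg s holds at s1, so \Diamond \Diamond \neg s is true at s1.
      At s1: \Diamond \neg s requires \neg s at some successor in {s1, s4, s6}.
        \neg s holds at s1, so \Diamond \neg s is true at s1.
Satisfying worlds: {s0, s1, s2, s3, s4, s5, s6}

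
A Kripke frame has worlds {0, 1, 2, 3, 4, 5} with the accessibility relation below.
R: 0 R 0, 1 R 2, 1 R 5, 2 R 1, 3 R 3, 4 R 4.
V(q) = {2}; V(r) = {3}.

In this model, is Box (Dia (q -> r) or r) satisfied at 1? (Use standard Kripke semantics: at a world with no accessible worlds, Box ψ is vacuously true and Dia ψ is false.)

At 1: Box (Dia (q -> r) or r) requires Dia (q -> r) or r at every successor {2, 5}.
  Dia (q -> r) or r fails at 5, so Box (Dia (q -> r) or r) is false at 1.
    At 5: Dia (q -> r) is false, r is false, so Dia (q -> r) or r is false.
      At 5: no accessible worlds, so Dia (q -> r) is false.

No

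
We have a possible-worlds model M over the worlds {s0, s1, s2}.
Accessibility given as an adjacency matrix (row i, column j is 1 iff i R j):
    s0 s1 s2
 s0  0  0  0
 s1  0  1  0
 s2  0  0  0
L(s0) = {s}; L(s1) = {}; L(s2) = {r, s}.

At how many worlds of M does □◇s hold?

2

Let φ = □◇s. Evaluate φ at each world:
  s0 (successors ∅): φ is true.
  s1 (successors {s1}): φ is false.
  s2 (successors ∅): φ is true.
For instance, at s1:
  At s1: □◇s requires ◇s at every successor {s1}.
    ◇s fails at s1, so □◇s is false at s1.
      At s1: ◇s requires s at some successor in {s1}.
        At s1: s is false.
      So ◇s is false at s1.
Satisfying worlds: {s0, s2}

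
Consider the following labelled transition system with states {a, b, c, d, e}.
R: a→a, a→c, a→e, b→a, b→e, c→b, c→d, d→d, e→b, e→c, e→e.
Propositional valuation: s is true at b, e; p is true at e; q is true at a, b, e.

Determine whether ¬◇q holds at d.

At d: ◇q is false, so ¬◇q is true.
  At d: ◇q requires q at some successor in {d}.
    At d: q is false.
  So ◇q is false at d.

Yes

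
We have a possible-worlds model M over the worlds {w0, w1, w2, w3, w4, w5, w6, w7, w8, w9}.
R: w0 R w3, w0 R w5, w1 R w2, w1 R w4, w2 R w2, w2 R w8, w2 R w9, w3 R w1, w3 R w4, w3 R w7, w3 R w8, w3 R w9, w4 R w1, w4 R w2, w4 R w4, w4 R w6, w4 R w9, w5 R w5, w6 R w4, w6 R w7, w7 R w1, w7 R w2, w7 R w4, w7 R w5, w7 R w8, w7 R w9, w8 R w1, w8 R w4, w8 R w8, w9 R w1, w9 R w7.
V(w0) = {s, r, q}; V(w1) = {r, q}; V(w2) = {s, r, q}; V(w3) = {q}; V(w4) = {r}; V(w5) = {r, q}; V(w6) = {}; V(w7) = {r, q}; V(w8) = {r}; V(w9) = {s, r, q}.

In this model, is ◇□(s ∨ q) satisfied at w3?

Yes

At w3: ◇□(s ∨ q) requires □(s ∨ q) at some successor in {w1, w4, w7, w8, w9}.
  □(s ∨ q) holds at w9, so ◇□(s ∨ q) is true at w3.
    At w9: □(s ∨ q) requires s ∨ q at every successor {w1, w7}.
      At w1: s ∨ q is true.
      At w7: s ∨ q is true.
    So □(s ∨ q) is true at w9.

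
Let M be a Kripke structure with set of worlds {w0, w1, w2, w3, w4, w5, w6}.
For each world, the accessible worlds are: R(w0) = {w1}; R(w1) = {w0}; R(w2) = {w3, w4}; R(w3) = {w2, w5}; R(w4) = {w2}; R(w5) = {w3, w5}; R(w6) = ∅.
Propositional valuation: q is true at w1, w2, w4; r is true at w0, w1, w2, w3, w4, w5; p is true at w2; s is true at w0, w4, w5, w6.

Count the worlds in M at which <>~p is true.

Let φ = <>~p. Evaluate φ at each world:
  w0 (successors {w1}): φ is true.
  w1 (successors {w0}): φ is true.
  w2 (successors {w3, w4}): φ is true.
  w3 (successors {w2, w5}): φ is true.
  w4 (successors {w2}): φ is false.
  w5 (successors {w3, w5}): φ is true.
  w6 (successors ∅): φ is false.
For instance, at w1:
  At w1: <>~p requires ~p at some successor in {w0}.
    ~p holds at w0, so <>~p is true at w1.
Satisfying worlds: {w0, w1, w2, w3, w5}

5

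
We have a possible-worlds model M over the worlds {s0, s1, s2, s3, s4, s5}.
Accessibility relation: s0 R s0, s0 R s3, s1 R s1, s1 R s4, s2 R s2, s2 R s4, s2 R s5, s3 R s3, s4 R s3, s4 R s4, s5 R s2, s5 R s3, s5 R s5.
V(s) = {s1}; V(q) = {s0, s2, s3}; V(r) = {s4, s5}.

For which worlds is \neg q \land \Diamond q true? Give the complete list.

Let φ = \neg q \land \Diamond q. Evaluate φ at each world:
  s0 (successors {s0, s3}): φ is false.
  s1 (successors {s1, s4}): φ is false.
  s2 (successors {s2, s4, s5}): φ is false.
  s3 (successors {s3}): φ is false.
  s4 (successors {s3, s4}): φ is true.
  s5 (successors {s2, s3, s5}): φ is true.
For instance, at s1:
  At s1: \neg q is true, \Diamond q is false, so \neg q \land \Diamond q is false.
    At s1: \Diamond q requires q at some successor in {s1, s4}.
      At s1: q is false.
      At s4: q is false.
    So \Diamond q is false at s1.
Satisfying worlds: {s4, s5}

s4, s5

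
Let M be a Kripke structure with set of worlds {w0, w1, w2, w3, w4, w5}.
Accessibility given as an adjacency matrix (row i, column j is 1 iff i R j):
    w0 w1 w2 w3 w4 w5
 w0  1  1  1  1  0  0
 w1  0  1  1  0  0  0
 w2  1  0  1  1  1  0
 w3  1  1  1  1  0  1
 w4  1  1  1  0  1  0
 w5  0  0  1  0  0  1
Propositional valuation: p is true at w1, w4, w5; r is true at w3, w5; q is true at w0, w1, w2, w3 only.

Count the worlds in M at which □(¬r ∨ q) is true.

Recall that □ψ holds at a world iff ψ holds at every accessible world, and ◇ψ holds iff ψ holds at some accessible world.
Let φ = □(¬r ∨ q). Evaluate φ at each world:
  w0 (successors {w0, w1, w2, w3}): φ is true.
  w1 (successors {w1, w2}): φ is true.
  w2 (successors {w0, w2, w3, w4}): φ is true.
  w3 (successors {w0, w1, w2, w3, w5}): φ is false.
  w4 (successors {w0, w1, w2, w4}): φ is true.
  w5 (successors {w2, w5}): φ is false.
For instance, at w3:
  At w3: □(¬r ∨ q) requires ¬r ∨ q at every successor {w0, w1, w2, w3, w5}.
    ¬r ∨ q fails at w5, so □(¬r ∨ q) is false at w3.
Satisfying worlds: {w0, w1, w2, w4}

4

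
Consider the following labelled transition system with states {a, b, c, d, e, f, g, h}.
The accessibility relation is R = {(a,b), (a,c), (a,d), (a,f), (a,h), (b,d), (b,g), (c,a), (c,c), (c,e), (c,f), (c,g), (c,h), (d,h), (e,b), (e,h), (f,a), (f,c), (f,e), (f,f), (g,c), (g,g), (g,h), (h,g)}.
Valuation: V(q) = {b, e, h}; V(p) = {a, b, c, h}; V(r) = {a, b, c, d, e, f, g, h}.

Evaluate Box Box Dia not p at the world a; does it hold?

No

Recall that Box ψ holds at a world iff ψ holds at every accessible world, and Dia ψ holds iff ψ holds at some accessible world.
At a: Box Box Dia not p requires Box Dia not p at every successor {b, c, d, f, h}.
  Box Dia not p fails at b, so Box Box Dia not p is false at a.
    At b: Box Dia not p requires Dia not p at every successor {d, g}.
      Dia not p fails at d, so Box Dia not p is false at b.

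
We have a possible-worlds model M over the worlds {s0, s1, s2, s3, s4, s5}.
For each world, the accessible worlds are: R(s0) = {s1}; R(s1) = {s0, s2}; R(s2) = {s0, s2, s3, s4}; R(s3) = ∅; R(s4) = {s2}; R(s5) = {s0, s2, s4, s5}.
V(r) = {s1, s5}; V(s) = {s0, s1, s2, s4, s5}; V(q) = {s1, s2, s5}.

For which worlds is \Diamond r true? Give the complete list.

Let φ = \Diamond r. Evaluate φ at each world:
  s0 (successors {s1}): φ is true.
  s1 (successors {s0, s2}): φ is false.
  s2 (successors {s0, s2, s3, s4}): φ is false.
  s3 (successors ∅): φ is false.
  s4 (successors {s2}): φ is false.
  s5 (successors {s0, s2, s4, s5}): φ is true.
For instance, at s2:
  At s2: \Diamond r requires r at some successor in {s0, s2, s3, s4}.
    At s0: r is false.
    At s2: r is false.
    At s3: r is false.
    At s4: r is false.
  So \Diamond r is false at s2.
Satisfying worlds: {s0, s5}

s0, s5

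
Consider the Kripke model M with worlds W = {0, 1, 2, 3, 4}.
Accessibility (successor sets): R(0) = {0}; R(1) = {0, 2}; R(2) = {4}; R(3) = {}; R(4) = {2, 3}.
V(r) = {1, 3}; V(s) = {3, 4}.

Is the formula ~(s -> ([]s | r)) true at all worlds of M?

Let φ = ~(s -> ([]s | r)). Evaluate φ at each world:
  0 (successors {0}): φ is false.
  1 (successors {0, 2}): φ is false.
  2 (successors {4}): φ is false.
  3 (successors ∅): φ is false.
  4 (successors {2, 3}): φ is true.
Detail at 0 (counterexample):
  At 0: s -> ([]s | r) is true, so ~(s -> ([]s | r)) is false.
    At 0: s is false, []s | r is false, so s -> ([]s | r) is true.
      At 0: []s is false, r is false, so []s | r is false.

No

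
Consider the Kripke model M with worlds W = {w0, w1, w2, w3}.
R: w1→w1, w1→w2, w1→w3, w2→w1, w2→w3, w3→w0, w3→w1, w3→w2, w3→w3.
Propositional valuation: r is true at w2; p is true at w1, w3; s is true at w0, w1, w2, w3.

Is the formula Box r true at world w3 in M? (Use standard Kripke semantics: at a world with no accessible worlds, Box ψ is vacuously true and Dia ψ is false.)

At w3: Box r requires r at every successor {w0, w1, w2, w3}.
  r fails at w0, so Box r is false at w3.

No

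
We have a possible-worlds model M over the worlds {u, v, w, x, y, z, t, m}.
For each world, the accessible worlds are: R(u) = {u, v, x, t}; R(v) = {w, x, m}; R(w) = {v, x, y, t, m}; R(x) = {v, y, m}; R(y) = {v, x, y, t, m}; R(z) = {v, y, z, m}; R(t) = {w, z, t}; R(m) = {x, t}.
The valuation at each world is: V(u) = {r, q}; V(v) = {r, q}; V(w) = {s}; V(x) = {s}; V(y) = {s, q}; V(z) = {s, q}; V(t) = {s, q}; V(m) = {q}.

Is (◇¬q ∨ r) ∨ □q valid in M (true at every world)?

Let φ = (◇¬q ∨ r) ∨ □q. Evaluate φ at each world:
  u (successors {u, v, x, t}): φ is true.
  v (successors {w, x, m}): φ is true.
  w (successors {v, x, y, t, m}): φ is true.
  x (successors {v, y, m}): φ is true.
  y (successors {v, x, y, t, m}): φ is true.
  z (successors {v, y, z, m}): φ is true.
  t (successors {w, z, t}): φ is true.
  m (successors {x, t}): φ is true.
For instance, at z:
  At z: ◇¬q ∨ r is false, □q is true, so (◇¬q ∨ r) ∨ □q is true.
    At z: ◇¬q is false, r is false, so ◇¬q ∨ r is false.
      At z: ◇¬q requires ¬q at some successor in {v, y, z, m}.
        At v: ¬q is false.
        At y: ¬q is false.
        At z: ¬q is false.
        At m: ¬q is false.
      So ◇¬q is false at z.
    At z: □q requires q at every successor {v, y, z, m}.
      At v: q is true.
      At y: q is true.
      At z: q is true.
      At m: q is true.
    So □q is true at z.

Yes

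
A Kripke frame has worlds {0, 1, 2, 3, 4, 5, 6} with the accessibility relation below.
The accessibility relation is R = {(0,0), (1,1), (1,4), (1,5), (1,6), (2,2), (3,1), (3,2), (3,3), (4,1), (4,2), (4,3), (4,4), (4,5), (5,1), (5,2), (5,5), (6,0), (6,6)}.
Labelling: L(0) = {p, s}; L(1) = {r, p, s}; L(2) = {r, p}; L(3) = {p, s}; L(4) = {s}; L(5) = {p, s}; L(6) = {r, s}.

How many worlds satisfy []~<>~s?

Let φ = []~<>~s. Evaluate φ at each world:
  0 (successors {0}): φ is true.
  1 (successors {1, 4, 5, 6}): φ is false.
  2 (successors {2}): φ is false.
  3 (successors {1, 2, 3}): φ is false.
  4 (successors {1, 2, 3, 4, 5}): φ is false.
  5 (successors {1, 2, 5}): φ is false.
  6 (successors {0, 6}): φ is true.
For instance, at 6:
  At 6: []~<>~s requires ~<>~s at every successor {0, 6}.
      At 0: <>~s is false, so ~<>~s is true.
      At 6: <>~s is false, so ~<>~s is true.
  So []~<>~s is true at 6.
Satisfying worlds: {0, 6}

2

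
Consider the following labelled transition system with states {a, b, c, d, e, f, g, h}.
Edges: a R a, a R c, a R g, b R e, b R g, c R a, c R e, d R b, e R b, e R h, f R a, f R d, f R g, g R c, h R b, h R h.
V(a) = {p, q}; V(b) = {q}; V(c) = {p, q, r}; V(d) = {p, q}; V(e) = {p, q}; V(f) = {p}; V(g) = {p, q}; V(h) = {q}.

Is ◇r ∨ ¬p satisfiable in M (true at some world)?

Let φ = ◇r ∨ ¬p. Evaluate φ at each world:
  a (successors {a, c, g}): φ is true.
  b (successors {e, g}): φ is true.
  c (successors {a, e}): φ is false.
  d (successors {b}): φ is false.
  e (successors {b, h}): φ is false.
  f (successors {a, d, g}): φ is false.
  g (successors {c}): φ is true.
  h (successors {b, h}): φ is true.
Detail at a (witness):
  At a: ◇r is true, ¬p is false, so ◇r ∨ ¬p is true.
    At a: ◇r requires r at some successor in {a, c, g}.
      r holds at c, so ◇r is true at a.

Yes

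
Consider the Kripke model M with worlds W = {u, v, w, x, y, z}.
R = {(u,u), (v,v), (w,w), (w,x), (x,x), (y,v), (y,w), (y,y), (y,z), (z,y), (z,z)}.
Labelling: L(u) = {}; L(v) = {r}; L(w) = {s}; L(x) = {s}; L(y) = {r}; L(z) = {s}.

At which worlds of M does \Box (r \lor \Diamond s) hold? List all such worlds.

Recall that \Box ψ holds at a world iff ψ holds at every accessible world, and \Diamond ψ holds iff ψ holds at some accessible world.
Let φ = \Box (r \lor \Diamond s). Evaluate φ at each world:
  u (successors {u}): φ is false.
  v (successors {v}): φ is true.
  w (successors {w, x}): φ is true.
  x (successors {x}): φ is true.
  y (successors {v, w, y, z}): φ is true.
  z (successors {y, z}): φ is true.
For instance, at w:
  At w: \Box (r \lor \Diamond s) requires r \lor \Diamond s at every successor {w, x}.
      At w: r is false, \Diamond s is true, so r \lor \Diamond s is true.
      At x: r is false, \Diamond s is true, so r \lor \Diamond s is true.
  So \Box (r \lor \Diamond s) is true at w.
Satisfying worlds: {v, w, x, y, z}

v, w, x, y, z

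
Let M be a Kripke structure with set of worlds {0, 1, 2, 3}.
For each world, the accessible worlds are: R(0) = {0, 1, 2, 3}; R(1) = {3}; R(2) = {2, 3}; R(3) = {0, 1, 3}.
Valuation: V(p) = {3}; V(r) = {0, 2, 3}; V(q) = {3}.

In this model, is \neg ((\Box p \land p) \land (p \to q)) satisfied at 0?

At 0: (\Box p \land p) \land (p \to q) is false, so \neg ((\Box p \land p) \land (p \to q)) is true.
  At 0: \Box p \land p is false, p \to q is true, so (\Box p \land p) \land (p \to q) is false.
    At 0: \Box p is false, p is false, so \Box p \land p is false.
      At 0: \Box p requires p at every successor {0, 1, 2, 3}.
        p fails at 0, so \Box p is false at 0.

Yes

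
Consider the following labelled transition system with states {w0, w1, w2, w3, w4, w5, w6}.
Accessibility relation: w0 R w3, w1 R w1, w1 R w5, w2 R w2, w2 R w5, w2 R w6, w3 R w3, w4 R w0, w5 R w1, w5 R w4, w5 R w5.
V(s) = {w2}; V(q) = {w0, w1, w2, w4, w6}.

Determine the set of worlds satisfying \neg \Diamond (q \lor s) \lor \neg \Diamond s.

w0, w1, w3, w4, w5, w6

Recall that \Diamond ψ holds at a world iff ψ holds at some accessible world.
Let φ = \neg \Diamond (q \lor s) \lor \neg \Diamond s. Evaluate φ at each world:
  w0 (successors {w3}): φ is true.
  w1 (successors {w1, w5}): φ is true.
  w2 (successors {w2, w5, w6}): φ is false.
  w3 (successors {w3}): φ is true.
  w4 (successors {w0}): φ is true.
  w5 (successors {w1, w4, w5}): φ is true.
  w6 (successors ∅): φ is true.
For instance, at w5:
  At w5: \neg \Diamond (q \lor s) is false, \neg \Diamond s is true, so \neg \Diamond (q \lor s) \lor \neg \Diamond s is true.
    At w5: \Diamond (q \lor s) is true, so \neg \Diamond (q \lor s) is false.
      At w5: \Diamond (q \lor s) requires q \lor s at some successor in {w1, w4, w5}.
        q \lor s holds at w1, so \Diamond (q \lor s) is true at w5.
    At w5: \Diamond s is false, so \neg \Diamond s is true.
      At w5: \Diamond s requires s at some successor in {w1, w4, w5}.
        At w1: s is false.
        At w4: s is false.
        At w5: s is false.
      So \Diamond s is false at w5.
Satisfying worlds: {w0, w1, w3, w4, w5, w6}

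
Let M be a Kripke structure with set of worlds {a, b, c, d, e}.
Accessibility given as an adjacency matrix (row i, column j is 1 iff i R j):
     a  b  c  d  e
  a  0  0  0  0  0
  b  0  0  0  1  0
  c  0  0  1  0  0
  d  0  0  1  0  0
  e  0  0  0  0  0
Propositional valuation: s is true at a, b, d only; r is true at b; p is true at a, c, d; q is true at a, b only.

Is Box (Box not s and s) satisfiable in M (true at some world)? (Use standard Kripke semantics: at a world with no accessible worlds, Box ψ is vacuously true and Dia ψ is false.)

Yes

Recall that Box ψ holds at a world iff ψ holds at every accessible world, and Dia ψ holds iff ψ holds at some accessible world.
Let φ = Box (Box not s and s). Evaluate φ at each world:
  a (successors ∅): φ is true.
  b (successors {d}): φ is true.
  c (successors {c}): φ is false.
  d (successors {c}): φ is false.
  e (successors ∅): φ is true.
Detail at a (witness):
  At a: no accessible worlds, so Box (Box not s and s) holds vacuously.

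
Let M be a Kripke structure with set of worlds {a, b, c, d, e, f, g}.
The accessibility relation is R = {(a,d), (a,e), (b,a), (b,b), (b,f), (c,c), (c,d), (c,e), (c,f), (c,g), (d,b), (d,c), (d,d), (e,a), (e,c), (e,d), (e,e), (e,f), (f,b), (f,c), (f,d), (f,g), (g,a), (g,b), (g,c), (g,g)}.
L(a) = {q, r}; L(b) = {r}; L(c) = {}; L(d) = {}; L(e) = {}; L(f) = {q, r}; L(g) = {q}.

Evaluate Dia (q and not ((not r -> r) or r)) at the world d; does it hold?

No

Recall that Dia ψ holds at a world iff ψ holds at some accessible world.
At d: Dia (q and not ((not r -> r) or r)) requires q and not ((not r -> r) or r) at some successor in {b, c, d}.
  At b: q and not ((not r -> r) or r) is false.
  At c: q and not ((not r -> r) or r) is false.
  At d: q and not ((not r -> r) or r) is false.
So Dia (q and not ((not r -> r) or r)) is false at d.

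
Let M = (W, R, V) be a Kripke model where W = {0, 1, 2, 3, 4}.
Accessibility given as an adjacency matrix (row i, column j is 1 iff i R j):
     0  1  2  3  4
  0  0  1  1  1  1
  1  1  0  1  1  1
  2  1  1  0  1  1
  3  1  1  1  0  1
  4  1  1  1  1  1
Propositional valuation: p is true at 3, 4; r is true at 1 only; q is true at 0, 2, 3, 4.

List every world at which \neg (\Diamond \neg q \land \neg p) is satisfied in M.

1, 3, 4

Recall that \Diamond ψ holds at a world iff ψ holds at some accessible world.
Let φ = \neg (\Diamond \neg q \land \neg p). Evaluate φ at each world:
  0 (successors {1, 2, 3, 4}): φ is false.
  1 (successors {0, 2, 3, 4}): φ is true.
  2 (successors {0, 1, 3, 4}): φ is false.
  3 (successors {0, 1, 2, 4}): φ is true.
  4 (successors {0, 1, 2, 3, 4}): φ is true.
For instance, at 2:
  At 2: \Diamond \neg q \land \neg p is true, so \neg (\Diamond \neg q \land \neg p) is false.
    At 2: \Diamond \neg q is true, \neg p is true, so \Diamond \neg q \land \neg p is true.
      At 2: \Diamond \neg q requires \neg q at some successor in {0, 1, 3, 4}.
        \neg q holds at 1, so \Diamond \neg q is true at 2.
Satisfying worlds: {1, 3, 4}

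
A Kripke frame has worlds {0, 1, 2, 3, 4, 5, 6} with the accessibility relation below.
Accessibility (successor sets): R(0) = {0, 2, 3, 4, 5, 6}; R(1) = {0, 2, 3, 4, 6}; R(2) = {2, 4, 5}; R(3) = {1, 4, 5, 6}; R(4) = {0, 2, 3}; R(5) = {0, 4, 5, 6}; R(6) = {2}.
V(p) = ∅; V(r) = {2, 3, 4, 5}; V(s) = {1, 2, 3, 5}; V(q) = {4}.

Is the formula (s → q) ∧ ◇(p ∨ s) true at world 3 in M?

At 3: s → q is false, ◇(p ∨ s) is true, so (s → q) ∧ ◇(p ∨ s) is false.
  At 3: ◇(p ∨ s) requires p ∨ s at some successor in {1, 4, 5, 6}.
    p ∨ s holds at 1, so ◇(p ∨ s) is true at 3.

No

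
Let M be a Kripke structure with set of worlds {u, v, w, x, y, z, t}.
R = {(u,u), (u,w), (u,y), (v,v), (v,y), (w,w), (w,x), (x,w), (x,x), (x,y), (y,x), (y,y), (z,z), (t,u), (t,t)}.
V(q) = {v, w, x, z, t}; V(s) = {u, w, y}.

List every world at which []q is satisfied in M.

w, z

Let φ = []q. Evaluate φ at each world:
  u (successors {u, w, y}): φ is false.
  v (successors {v, y}): φ is false.
  w (successors {w, x}): φ is true.
  x (successors {w, x, y}): φ is false.
  y (successors {x, y}): φ is false.
  z (successors {z}): φ is true.
  t (successors {u, t}): φ is false.
For instance, at t:
  At t: []q requires q at every successor {u, t}.
    q fails at u, so []q is false at t.
Satisfying worlds: {w, z}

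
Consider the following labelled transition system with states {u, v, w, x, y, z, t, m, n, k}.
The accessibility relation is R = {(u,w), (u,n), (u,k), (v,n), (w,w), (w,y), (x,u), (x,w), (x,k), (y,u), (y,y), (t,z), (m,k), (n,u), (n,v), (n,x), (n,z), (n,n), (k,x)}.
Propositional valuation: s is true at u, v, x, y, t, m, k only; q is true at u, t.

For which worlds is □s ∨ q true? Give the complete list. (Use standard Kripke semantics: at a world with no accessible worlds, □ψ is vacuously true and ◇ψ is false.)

u, y, z, t, m, k

Let φ = □s ∨ q. Evaluate φ at each world:
  u (successors {w, n, k}): φ is true.
  v (successors {n}): φ is false.
  w (successors {w, y}): φ is false.
  x (successors {u, w, k}): φ is false.
  y (successors {u, y}): φ is true.
  z (successors ∅): φ is true.
  t (successors {z}): φ is true.
  m (successors {k}): φ is true.
  n (successors {u, v, x, z, n}): φ is false.
  k (successors {x}): φ is true.
For instance, at y:
  At y: □s is true, q is false, so □s ∨ q is true.
    At y: □s requires s at every successor {u, y}.
      At u: s is true.
      At y: s is true.
    So □s is true at y.
Satisfying worlds: {u, y, z, t, m, k}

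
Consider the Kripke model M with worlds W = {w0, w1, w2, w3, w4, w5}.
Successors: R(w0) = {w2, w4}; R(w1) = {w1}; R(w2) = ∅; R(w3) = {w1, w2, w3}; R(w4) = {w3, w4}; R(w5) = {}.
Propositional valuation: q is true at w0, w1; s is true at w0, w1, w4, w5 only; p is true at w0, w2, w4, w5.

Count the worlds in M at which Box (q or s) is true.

Let φ = Box (q or s). Evaluate φ at each world:
  w0 (successors {w2, w4}): φ is false.
  w1 (successors {w1}): φ is true.
  w2 (successors ∅): φ is true.
  w3 (successors {w1, w2, w3}): φ is false.
  w4 (successors {w3, w4}): φ is false.
  w5 (successors ∅): φ is true.
For instance, at w4:
  At w4: Box (q or s) requires q or s at every successor {w3, w4}.
    q or s fails at w3, so Box (q or s) is false at w4.
Satisfying worlds: {w1, w2, w5}

3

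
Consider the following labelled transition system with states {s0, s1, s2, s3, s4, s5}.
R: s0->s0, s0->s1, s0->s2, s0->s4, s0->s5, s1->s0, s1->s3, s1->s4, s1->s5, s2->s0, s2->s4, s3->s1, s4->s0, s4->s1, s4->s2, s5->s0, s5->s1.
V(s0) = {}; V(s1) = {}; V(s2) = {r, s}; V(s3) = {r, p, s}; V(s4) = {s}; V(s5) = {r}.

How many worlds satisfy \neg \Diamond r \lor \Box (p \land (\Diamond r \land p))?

Recall that \Box ψ holds at a world iff ψ holds at every accessible world, and \Diamond ψ holds iff ψ holds at some accessible world.
Let φ = \neg \Diamond r \lor \Box (p \land (\Diamond r \land p)). Evaluate φ at each world:
  s0 (successors {s0, s1, s2, s4, s5}): φ is false.
  s1 (successors {s0, s3, s4, s5}): φ is false.
  s2 (successors {s0, s4}): φ is true.
  s3 (successors {s1}): φ is true.
  s4 (successors {s0, s1, s2}): φ is false.
  s5 (successors {s0, s1}): φ is true.
For instance, at s0:
  At s0: \neg \Diamond r is false, \Box (p \land (\Diamond r \land p)) is false, so \neg \Diamond r \lor \Box (p \land (\Diamond r \land p)) is false.
    At s0: \Diamond r is true, so \neg \Diamond r is false.
      At s0: \Diamond r requires r at some successor in {s0, s1, s2, s4, s5}.
        r holds at s2, so \Diamond r is true at s0.
    At s0: \Box (p \land (\Diamond r \land p)) requires p \land (\Diamond r \land p) at every successor {s0, s1, s2, s4, s5}.
      p \land (\Diamond r \land p) fails at s0, so \Box (p \land (\Diamond r \land p)) is false at s0.
Satisfying worlds: {s2, s3, s5}

3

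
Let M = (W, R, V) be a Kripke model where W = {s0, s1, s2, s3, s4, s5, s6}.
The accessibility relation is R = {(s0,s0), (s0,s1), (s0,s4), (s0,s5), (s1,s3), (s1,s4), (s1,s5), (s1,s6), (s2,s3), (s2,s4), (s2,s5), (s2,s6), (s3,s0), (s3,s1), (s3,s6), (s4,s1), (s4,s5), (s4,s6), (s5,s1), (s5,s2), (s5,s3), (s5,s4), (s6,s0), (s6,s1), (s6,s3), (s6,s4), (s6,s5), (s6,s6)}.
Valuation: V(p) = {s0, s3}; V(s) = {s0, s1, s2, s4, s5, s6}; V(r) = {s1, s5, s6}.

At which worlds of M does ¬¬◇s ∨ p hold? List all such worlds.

s0, s1, s2, s3, s4, s5, s6

Let φ = ¬¬◇s ∨ p. Evaluate φ at each world:
  s0 (successors {s0, s1, s4, s5}): φ is true.
  s1 (successors {s3, s4, s5, s6}): φ is true.
  s2 (successors {s3, s4, s5, s6}): φ is true.
  s3 (successors {s0, s1, s6}): φ is true.
  s4 (successors {s1, s5, s6}): φ is true.
  s5 (successors {s1, s2, s3, s4}): φ is true.
  s6 (successors {s0, s1, s3, s4, s5, s6}): φ is true.
For instance, at s4:
  At s4: ¬¬◇s is true, p is false, so ¬¬◇s ∨ p is true.
    At s4: ¬◇s is false, so ¬¬◇s is true.
      At s4: ◇s is true, so ¬◇s is false.
Satisfying worlds: {s0, s1, s2, s3, s4, s5, s6}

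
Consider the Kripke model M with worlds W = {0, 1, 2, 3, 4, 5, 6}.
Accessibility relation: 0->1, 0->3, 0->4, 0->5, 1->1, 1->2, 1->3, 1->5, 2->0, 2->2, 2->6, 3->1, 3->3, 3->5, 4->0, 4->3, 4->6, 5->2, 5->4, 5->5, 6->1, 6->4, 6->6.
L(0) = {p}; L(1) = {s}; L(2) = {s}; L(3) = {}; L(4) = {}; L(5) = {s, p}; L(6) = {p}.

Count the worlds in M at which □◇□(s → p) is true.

Let φ = □◇□(s → p). Evaluate φ at each world:
  0 (successors {1, 3, 4, 5}): φ is false.
  1 (successors {1, 2, 3, 5}): φ is false.
  2 (successors {0, 2, 6}): φ is false.
  3 (successors {1, 3, 5}): φ is false.
  4 (successors {0, 3, 6}): φ is false.
  5 (successors {2, 4, 5}): φ is false.
  6 (successors {1, 4, 6}): φ is false.
For instance, at 4:
  At 4: □◇□(s → p) requires ◇□(s → p) at every successor {0, 3, 6}.
    ◇□(s → p) fails at 3, so □◇□(s → p) is false at 4.
      At 3: ◇□(s → p) requires □(s → p) at some successor in {1, 3, 5}.
        At 1: □(s → p) is false.
        At 3: □(s → p) is false.
        At 5: □(s → p) is false.
      So ◇□(s → p) is false at 3.
Satisfying worlds: none.

0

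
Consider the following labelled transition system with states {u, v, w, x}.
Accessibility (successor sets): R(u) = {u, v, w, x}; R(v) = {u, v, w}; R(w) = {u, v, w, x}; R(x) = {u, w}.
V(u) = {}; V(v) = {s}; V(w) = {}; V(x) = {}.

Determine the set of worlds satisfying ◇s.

u, v, w

Recall that ◇ψ holds at a world iff ψ holds at some accessible world.
Let φ = ◇s. Evaluate φ at each world:
  u (successors {u, v, w, x}): φ is true.
  v (successors {u, v, w}): φ is true.
  w (successors {u, v, w, x}): φ is true.
  x (successors {u, w}): φ is false.
For instance, at w:
  At w: ◇s requires s at some successor in {u, v, w, x}.
    s holds at v, so ◇s is true at w.
Satisfying worlds: {u, v, w}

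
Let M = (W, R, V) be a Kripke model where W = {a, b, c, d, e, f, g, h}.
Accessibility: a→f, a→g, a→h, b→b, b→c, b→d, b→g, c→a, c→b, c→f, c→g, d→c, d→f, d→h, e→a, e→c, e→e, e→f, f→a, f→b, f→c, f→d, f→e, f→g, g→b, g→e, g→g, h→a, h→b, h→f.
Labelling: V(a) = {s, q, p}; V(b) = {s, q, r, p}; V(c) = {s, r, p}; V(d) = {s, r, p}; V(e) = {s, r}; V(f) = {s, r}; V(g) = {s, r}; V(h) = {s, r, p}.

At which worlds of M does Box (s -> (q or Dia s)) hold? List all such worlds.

a, b, c, d, e, f, g, h

Let φ = Box (s -> (q or Dia s)). Evaluate φ at each world:
  a (successors {f, g, h}): φ is true.
  b (successors {b, c, d, g}): φ is true.
  c (successors {a, b, f, g}): φ is true.
  d (successors {c, f, h}): φ is true.
  e (successors {a, c, e, f}): φ is true.
  f (successors {a, b, c, d, e, g}): φ is true.
  g (successors {b, e, g}): φ is true.
  h (successors {a, b, f}): φ is true.
For instance, at e:
  At e: Box (s -> (q or Dia s)) requires s -> (q or Dia s) at every successor {a, c, e, f}.
    At a: s -> (q or Dia s) is true.
    At c: s -> (q or Dia s) is true.
    At e: s -> (q or Dia s) is true.
    At f: s -> (q or Dia s) is true.
  So Box (s -> (q or Dia s)) is true at e.
Satisfying worlds: {a, b, c, d, e, f, g, h}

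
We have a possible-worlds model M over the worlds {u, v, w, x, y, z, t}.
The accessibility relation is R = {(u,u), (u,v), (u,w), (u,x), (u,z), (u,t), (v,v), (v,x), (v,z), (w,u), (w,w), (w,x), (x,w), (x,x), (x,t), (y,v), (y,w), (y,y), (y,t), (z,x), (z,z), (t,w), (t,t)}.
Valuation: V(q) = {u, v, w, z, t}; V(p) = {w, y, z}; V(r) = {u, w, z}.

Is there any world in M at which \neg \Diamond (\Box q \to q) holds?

No

Let φ = \neg \Diamond (\Box q \to q). Evaluate φ at each world:
  u (successors {u, v, w, x, z, t}): φ is false.
  v (successors {v, x, z}): φ is false.
  w (successors {u, w, x}): φ is false.
  x (successors {w, x, t}): φ is false.
  y (successors {v, w, y, t}): φ is false.
  z (successors {x, z}): φ is false.
  t (successors {w, t}): φ is false.
For instance, at t:
  At t: \Diamond (\Box q \to q) is true, so \neg \Diamond (\Box q \to q) is false.
    At t: \Diamond (\Box q \to q) requires \Box q \to q at some successor in {w, t}.
      \Box q \to q holds at w, so \Diamond (\Box q \to q) is true at t.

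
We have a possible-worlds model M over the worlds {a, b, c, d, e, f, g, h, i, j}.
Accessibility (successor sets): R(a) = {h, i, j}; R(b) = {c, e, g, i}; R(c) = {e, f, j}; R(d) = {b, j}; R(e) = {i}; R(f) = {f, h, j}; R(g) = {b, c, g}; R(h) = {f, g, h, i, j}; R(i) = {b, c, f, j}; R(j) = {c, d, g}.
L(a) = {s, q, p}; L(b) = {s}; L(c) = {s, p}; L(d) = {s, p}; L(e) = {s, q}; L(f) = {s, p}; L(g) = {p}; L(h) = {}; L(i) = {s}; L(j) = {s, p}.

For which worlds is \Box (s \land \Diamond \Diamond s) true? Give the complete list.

Let φ = \Box (s \land \Diamond \Diamond s). Evaluate φ at each world:
  a (successors {h, i, j}): φ is false.
  b (successors {c, e, g, i}): φ is false.
  c (successors {e, f, j}): φ is true.
  d (successors {b, j}): φ is true.
  e (successors {i}): φ is true.
  f (successors {f, h, j}): φ is false.
  g (successors {b, c, g}): φ is false.
  h (successors {f, g, h, i, j}): φ is false.
  i (successors {b, c, f, j}): φ is true.
  j (successors {c, d, g}): φ is false.
For instance, at d:
  At d: \Box (s \land \Diamond \Diamond s) requires s \land \Diamond \Diamond s at every successor {b, j}.
      At b: s is true, \Diamond \Diamond s is true, so s \land \Diamond \Diamond s is true.
      At j: s is true, \Diamond \Diamond s is true, so s \land \Diamond \Diamond s is true.
  So \Box (s \land \Diamond \Diamond s) is true at d.
Satisfying worlds: {c, d, e, i}

c, d, e, i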